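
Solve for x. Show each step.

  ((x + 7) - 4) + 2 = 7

Step 1. [((x + 7) - 4) + 2 = 7] subtract 2: x sits inside (… + 2). So sub: (x + 7) - 4 = 5.
Step 2. [(x + 7) - 4 = 5] add 4: x sits inside (… - 4) ⇒ sub: x + 7 = 9.
Step 3. [x + 7 = 9] +7 is outermost — subtract 7 both sides ⇒ sub: x = 2.

Answer: x ∈ {2}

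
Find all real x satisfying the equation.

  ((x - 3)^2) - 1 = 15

Step 1. [((x - 3)^2) - 1 = 15] add 1: x sits inside (… - 1) ⇒ sub: (x - 3)^2 = 16.
Step 2. [(x - 3)^2 = 16] √ both sides: 16 ≥ 0 gives two branches. So sqrt: x - 3 = 4 or -4.
Step 3. [x - 3 = 4 or -4] -3 is outermost — add 3 both sides ⇒ sub: x = 7 or -1.

Answer: x ∈ {-1, 7}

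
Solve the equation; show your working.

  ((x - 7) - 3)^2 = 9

Step 1. [((x - 7) - 3)^2 = 9] 9 ≥ 0, LHS is (·)² — take ±√ ⇒ sqrt: (x - 7) - 3 = 3 or -3.
Step 2. [(x - 7) - 3 = 3 or -3] 3 comes off first (add 3), so sub: x - 7 = 6 or 0.
Step 3. [x - 7 = 6 or 0] -7 is outermost — add 7 both sides. So sub: x = 13 or 7.

Answer: x ∈ {7, 13}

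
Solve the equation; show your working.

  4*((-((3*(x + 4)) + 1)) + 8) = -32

Step 1. [4*((-((3*(x + 4)) + 1)) + 8) = -32] 4·(inner) — divide through by 4. So div: (-((3*(x + 4)) + 1)) + 8 = -8.
Step 2. [(-((3*(x + 4)) + 1)) + 8 = -8] the outer +8 inverts by subtracting 8 ⇒ sub: -((3*(x + 4)) + 1) = -16.
Step 3. [-((3*(x + 4)) + 1) = -16] leading − — multiply by −1, so neg: (3*(x + 4)) + 1 = 16.
Step 4. [(3*(x + 4)) + 1 = 16] 1 comes off first (subtract 1), so sub: 3*(x + 4) = 15.
Step 5. [3*(x + 4) = 15] divide by the outer 3 ⇒ div: x + 4 = 5.
Step 6. [x + 4 = 5] the outer +4 inverts by subtracting 4, so sub: x = 1.

Answer: x ∈ {1}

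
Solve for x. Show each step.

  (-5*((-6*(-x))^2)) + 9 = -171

Step 1. [(-5*((-6*(-x))^2)) + 9 = -171] 9 comes off first (subtract 9) ⇒ sub: -5*((-6*(-x))^2) = -180.
Step 2. [-5*((-6*(-x))^2) = -180] divide by the outer -5 ⇒ div: (-6*(-x))^2 = 36.
Step 3. [(-6*(-x))^2 = 36] √ both sides: 36 ≥ 0 gives two branches. So sqrt: -6*(-x) = 6 or -6.
Step 4. [-6*(-x) = 6 or -6] LHS = -6·(…); ÷-6 both sides ⇒ div: -x = -1 or 1.
Step 5. [-x = -1 or 1] flip signs both sides, so neg: x = 1 or -1.

Answer: x ∈ {-1, 1}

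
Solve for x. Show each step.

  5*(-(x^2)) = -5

Step 1. [5*(-(x^2)) = -5] divide by the outer 5, so div: -(x^2) = -1.
Step 2. [-(x^2) = -1] leading − — multiply by −1 ⇒ neg: x^2 = 1.
Step 3. [x^2 = 1] √ both sides: 1 ≥ 0 gives two branches, so sqrt: x = 1 or -1.

Answer: x ∈ {-1, 1}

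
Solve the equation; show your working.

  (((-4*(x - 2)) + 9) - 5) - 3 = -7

Step 1. [(((-4*(x - 2)) + 9) - 5) - 3 = -7] -3 is outermost — add 3 both sides. So sub: ((-4*(x - 2)) + 9) - 5 = -4.
Step 2. [((-4*(x - 2)) + 9) - 5 = -4] -5 is outermost — add 5 both sides. So sub: (-4*(x - 2)) + 9 = 1.
Step 3. [(-4*(x - 2)) + 9 = 1] 9 comes off first (subtract 9). So sub: -4*(x - 2) = -8.
Step 4. [-4*(x - 2) = -8] divide by the outer -4. So div: x - 2 = 2.
Step 5. [x - 2 = 2] -2 is outermost — add 2 both sides, so sub: x = 4.

Answer: x ∈ {4}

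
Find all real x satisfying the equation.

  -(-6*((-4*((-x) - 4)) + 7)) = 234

Step 1. [-(-6*((-4*((-x) - 4)) + 7)) = 234] flip signs both sides ⇒ neg: -6*((-4*((-x) - 4)) + 7) = -234.
Step 2. [-6*((-4*((-x) - 4)) + 7) = -234] LHS = -6·(…); ÷-6 both sides, so div: (-4*((-x) - 4)) + 7 = 39.
Step 3. [(-4*((-x) - 4)) + 7 = 39] +7 is outermost — subtract 7 both sides. So sub: -4*((-x) - 4) = 32.
Step 4. [-4*((-x) - 4) = 32] divide by the outer -4. So div: (-x) - 4 = -8.
Step 5. [(-x) - 4 = -8] add 4: x sits inside (… - 4) ⇒ sub: -x = -4.
Step 6. [-x = -4] flip signs both sides, so neg: x = 4.

Answer: x ∈ {4}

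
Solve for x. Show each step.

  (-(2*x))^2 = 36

Step 1. [(-(2*x))^2 = 36] LHS squared, RHS 36 ≥ 0: apply √ (±) ⇒ sqrt: -(2*x) = 6 or -6.
Step 2. [-(2*x) = 6 or -6] LHS negated; negate both sides. So neg: 2*x = -6 or 6.
Step 3. [2*x = -6 or 6] 2·(inner) — divide through by 2. So div: x = -3 or 3.

Answer: x ∈ {-3, 3}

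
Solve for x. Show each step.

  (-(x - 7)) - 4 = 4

Step 1. [(-(x - 7)) - 4 = 4] add 4: x sits inside (… - 4). So sub: -(x - 7) = 8.
Step 2. [-(x - 7) = 8] flip signs both sides ⇒ neg: x - 7 = -8.
Step 3. [x - 7 = -8] the outer -7 inverts by adding 7, so sub: x = -1.

Answer: x ∈ {-1}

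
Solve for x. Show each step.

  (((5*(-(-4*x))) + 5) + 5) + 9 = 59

Step 1. [(((5*(-(-4*x))) + 5) + 5) + 9 = 59] the outer +9 inverts by subtracting 9 ⇒ sub: ((5*(-(-4*x))) + 5) + 5 = 50.
Step 2. [((5*(-(-4*x))) + 5) + 5 = 50] subtract 5: x sits inside (… + 5), so sub: (5*(-(-4*x))) + 5 = 45.
Step 3. [(5*(-(-4*x))) + 5 = 45] the outer +5 inverts by subtracting 5, so sub: 5*(-(-4*x)) = 40.
Step 4. [5*(-(-4*x)) = 40] LHS = 5·(…); ÷5 both sides. So div: -(-4*x) = 8.
Step 5. [-(-4*x) = 8] leading − — multiply by −1. So neg: -4*x = -8.
Step 6. [-4*x = -8] leading coefficient -4: divide by -4. So div: x = 2.

Answer: x ∈ {2}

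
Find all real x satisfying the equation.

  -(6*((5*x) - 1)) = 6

Step 1. [-(6*((5*x) - 1)) = 6] leading − — multiply by −1. So neg: 6*((5*x) - 1) = -6.
Step 2. [6*((5*x) - 1) = -6] 6·(inner) — divide through by 6 ⇒ div: (5*x) - 1 = -1.
Step 3. [(5*x) - 1 = -1] the outer -1 inverts by adding 1. So sub: 5*x = 0.
Step 4. [5*x = 0] 5·(inner) — divide through by 5, so div: x = 0.

Answer: x ∈ {0}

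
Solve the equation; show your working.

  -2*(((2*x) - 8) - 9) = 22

Step 1. [-2*(((2*x) - 8) - 9) = 22] LHS = -2·(…); ÷-2 both sides. So div: ((2*x) - 8) - 9 = -11.
Step 2. [((2*x) - 8) - 9 = -11] the outer -9 inverts by adding 9, so sub: (2*x) - 8 = -2.
Step 3. [(2*x) - 8 = -2] common factor 2 (LHS and -2) — divide through. So factor: x - 4 = -1.
Step 4. [x - 4 = -1] peel the -4: add 4 from each side, so sub: x = 3.

Answer: x ∈ {3}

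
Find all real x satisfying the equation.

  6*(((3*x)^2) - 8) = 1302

Step 1. [6*(((3*x)^2) - 8) = 1302] LHS = 6·(…); ÷6 both sides ⇒ div: ((3*x)^2) - 8 = 217.
Step 2. [((3*x)^2) - 8 = 217] add 8: x sits inside (… - 8) ⇒ sub: (3*x)^2 = 225.
Step 3. [(3*x)^2 = 225] LHS squared, RHS 225 ≥ 0: apply √ (±), so sqrt: 3*x = 15 or -15.
Step 4. [3*x = 15 or -15] leading coefficient 3: divide by 3. So div: x = 5 or -5.

Answer: x ∈ {-5, 5}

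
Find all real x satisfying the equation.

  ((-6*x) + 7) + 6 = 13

Step 1. [((-6*x) + 7) + 6 = 13] +6 is outermost — subtract 6 both sides ⇒ sub: (-6*x) + 7 = 7.
Step 2. [(-6*x) + 7 = 7] 7 comes off first (subtract 7), so sub: -6*x = 0.
Step 3. [-6*x = 0] divide by the outer -6 ⇒ div: x = 0.

Answer: x ∈ {0}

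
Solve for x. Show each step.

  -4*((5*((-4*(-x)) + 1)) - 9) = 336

Step 1. [-4*((5*((-4*(-x)) + 1)) - 9) = 336] LHS = -4·(…); ÷-4 both sides, so div: (5*((-4*(-x)) + 1)) - 9 = -84.
Step 2. [(5*((-4*(-x)) + 1)) - 9 = -84] add 9: x sits inside (… - 9) ⇒ sub: 5*((-4*(-x)) + 1) = -75.
Step 3. [5*((-4*(-x)) + 1) = -75] LHS = 5·(…); ÷5 both sides ⇒ div: (-4*(-x)) + 1 = -15.
Step 4. [(-4*(-x)) + 1 = -15] subtract 1: x sits inside (… + 1) ⇒ sub: -4*(-x) = -16.
Step 5. [-4*(-x) = -16] -4·(inner) — divide through by -4, so div: -x = 4.
Step 6. [-x = 4] leading − — multiply by −1, so neg: x = -4.

Answer: x ∈ {-4}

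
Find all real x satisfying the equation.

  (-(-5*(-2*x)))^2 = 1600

Step 1. [(-(-5*(-2*x)))^2 = 1600] √ both sides: 1600 ≥ 0 gives two branches ⇒ sqrt: -(-5*(-2*x)) = 40 or -40.
Step 2. [-(-5*(-2*x)) = 40 or -40] LHS negated; negate both sides. So neg: -5*(-2*x) = -40 or 40.
Step 3. [-5*(-2*x) = -40 or 40] -5·(inner) — divide through by -5, so div: -2*x = 8 or -8.
Step 4. [-2*x = 8 or -8] leading coefficient -2: divide by -2. So div: x = -4 or 4.

Answer: x ∈ {-4, 4}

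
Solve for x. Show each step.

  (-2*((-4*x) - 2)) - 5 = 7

Step 1. [(-2*((-4*x) - 2)) - 5 = 7] the outer -5 inverts by adding 5, so sub: -2*((-4*x) - 2) = 12.
Step 2. [-2*((-4*x) - 2) = 12] -2 out front; divide by -2, so div: (-4*x) - 2 = -6.
Step 3. [(-4*x) - 2 = -6] the outer -2 inverts by adding 2, so sub: -4*x = -4.
Step 4. [-4*x = -4] LHS = -4·(…); ÷-4 both sides ⇒ div: x = 1.

Answer: x ∈ {1}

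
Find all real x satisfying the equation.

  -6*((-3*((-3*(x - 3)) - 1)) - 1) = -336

Step 1. [-6*((-3*((-3*(x - 3)) - 1)) - 1) = -336] -6·(inner) — divide through by -6. So div: (-3*((-3*(x - 3)) - 1)) - 1 = 56.
Step 2. [(-3*((-3*(x - 3)) - 1)) - 1 = 56] add 1: x sits inside (… - 1) ⇒ sub: -3*((-3*(x - 3)) - 1) = 57.
Step 3. [-3*((-3*(x - 3)) - 1) = 57] divide by the outer -3, so div: (-3*(x - 3)) - 1 = -19.
Step 4. [(-3*(x - 3)) - 1 = -19] 1 comes off first (add 1) ⇒ sub: -3*(x - 3) = -18.
Step 5. [-3*(x - 3) = -18] -3 out front; divide by -3, so div: x - 3 = 6.
Step 6. [x - 3 = 6] peel the -3: add 3 from each side. So sub: x = 9.

Answer: x ∈ {9}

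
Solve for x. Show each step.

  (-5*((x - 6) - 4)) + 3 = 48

Step 1. [(-5*((x - 6) - 4)) + 3 = 48] 3 comes off first (subtract 3), so sub: -5*((x - 6) - 4) = 45.
Step 2. [-5*((x - 6) - 4) = 45] divide by the outer -5 ⇒ div: (x - 6) - 4 = -9.
Step 3. [(x - 6) - 4 = -9] add 4: x sits inside (… - 4). So sub: x - 6 = -5.
Step 4. [x - 6 = -5] peel the -6: add 6 from each side ⇒ sub: x = 1.

Answer: x ∈ {1}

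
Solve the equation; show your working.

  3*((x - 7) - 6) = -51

Step 1. [3*((x - 7) - 6) = -51] leading coefficient 3: divide by 3. So div: (x - 7) - 6 = -17.
Step 2. [(x - 7) - 6 = -17] the outer -6 inverts by adding 6, so sub: x - 7 = -11.
Step 3. [x - 7 = -11] peel the -7: add 7 from each side ⇒ sub: x = -4.

Answer: x ∈ {-4}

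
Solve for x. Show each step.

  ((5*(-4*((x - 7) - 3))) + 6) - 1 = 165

Step 1. [((5*(-4*((x - 7) - 3))) + 6) - 1 = 165] peel the -1: add 1 from each side ⇒ sub: (5*(-4*((x - 7) - 3))) + 6 = 166.
Step 2. [(5*(-4*((x - 7) - 3))) + 6 = 166] peel the +6: subtract 6 from each side ⇒ sub: 5*(-4*((x - 7) - 3)) = 160.
Step 3. [5*(-4*((x - 7) - 3)) = 160] LHS = 5·(…); ÷5 both sides ⇒ div: -4*((x - 7) - 3) = 32.
Step 4. [-4*((x - 7) - 3) = 32] -4 out front; divide by -4 ⇒ div: (x - 7) - 3 = -8.
Step 5. [(x - 7) - 3 = -8] the outer -3 inverts by adding 3. So sub: x - 7 = -5.
Step 6. [x - 7 = -5] add 7: x sits inside (… - 7), so sub: x = 2.

Answer: x ∈ {2}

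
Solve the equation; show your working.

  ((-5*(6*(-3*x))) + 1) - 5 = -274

Step 1. [((-5*(6*(-3*x))) + 1) - 5 = -274] -5 is outermost — add 5 both sides ⇒ sub: (-5*(6*(-3*x))) + 1 = -269.
Step 2. [(-5*(6*(-3*x))) + 1 = -269] 1 comes off first (subtract 1), so sub: -5*(6*(-3*x)) = -270.
Step 3. [-5*(6*(-3*x)) = -270] LHS = -5·(…); ÷-5 both sides. So div: 6*(-3*x) = 54.
Step 4. [6*(-3*x) = 54] 6·(inner) — divide through by 6, so div: -3*x = 9.
Step 5. [-3*x = 9] LHS = -3·(…); ÷-3 both sides. So div: x = -3.

Answer: x ∈ {-3}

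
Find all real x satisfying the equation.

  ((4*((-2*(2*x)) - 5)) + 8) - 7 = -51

Step 1. [((4*((-2*(2*x)) - 5)) + 8) - 7 = -51] 7 comes off first (add 7) ⇒ sub: (4*((-2*(2*x)) - 5)) + 8 = -44.
Step 2. [(4*((-2*(2*x)) - 5)) + 8 = -44] +8 is outermost — subtract 8 both sides, so sub: 4*((-2*(2*x)) - 5) = -52.
Step 3. [4*((-2*(2*x)) - 5) = -52] divide by the outer 4. So div: (-2*(2*x)) - 5 = -13.
Step 4. [(-2*(2*x)) - 5 = -13] 5 comes off first (add 5) ⇒ sub: -2*(2*x) = -8.
Step 5. [-2*(2*x) = -8] divide by the outer -2 ⇒ div: 2*x = 4.
Step 6. [2*x = 4] 2·(inner) — divide through by 2 ⇒ div: x = 2.

Answer: x ∈ {2}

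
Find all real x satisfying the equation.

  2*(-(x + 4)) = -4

Step 1. [2*(-(x + 4)) = -4] divide by the outer 2, so div: -(x + 4) = -2.
Step 2. [-(x + 4) = -2] flip signs both sides, so neg: x + 4 = 2.
Step 3. [x + 4 = 2] 4 comes off first (subtract 4) ⇒ sub: x = -2.

Answer: x ∈ {-2}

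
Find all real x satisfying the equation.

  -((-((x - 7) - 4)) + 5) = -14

Step 1. [-((-((x - 7) - 4)) + 5) = -14] LHS negated; negate both sides ⇒ neg: (-((x - 7) - 4)) + 5 = 14.
Step 2. [(-((x - 7) - 4)) + 5 = 14] peel the +5: subtract 5 from each side ⇒ sub: -((x - 7) - 4) = 9.
Step 3. [-((x - 7) - 4) = 9] leading − — multiply by −1. So neg: (x - 7) - 4 = -9.
Step 4. [(x - 7) - 4 = -9] 4 comes off first (add 4). So sub: x - 7 = -5.
Step 5. [x - 7 = -5] add 7: x sits inside (… - 7). So sub: x = 2.

Answer: x ∈ {2}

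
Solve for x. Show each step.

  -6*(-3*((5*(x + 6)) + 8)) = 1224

Step 1. [-6*(-3*((5*(x + 6)) + 8)) = 1224] -6 out front; divide by -6, so div: -3*((5*(x + 6)) + 8) = -204.
Step 2. [-3*((5*(x + 6)) + 8) = -204] -3 out front; divide by -3. So div: (5*(x + 6)) + 8 = 68.
Step 3. [(5*(x + 6)) + 8 = 68] 8 comes off first (subtract 8), so sub: 5*(x + 6) = 60.
Step 4. [5*(x + 6) = 60] leading coefficient 5: divide by 5 ⇒ div: x + 6 = 12.
Step 5. [x + 6 = 12] subtract 6: x sits inside (… + 6) ⇒ sub: x = 6.

Answer: x ∈ {6}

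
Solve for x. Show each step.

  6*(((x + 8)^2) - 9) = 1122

Step 1. [6*(((x + 8)^2) - 9) = 1122] 6 out front; divide by 6. So div: ((x + 8)^2) - 9 = 187.
Step 2. [((x + 8)^2) - 9 = 187] add 9: x sits inside (… - 9). So sub: (x + 8)^2 = 196.
Step 3. [(x + 8)^2 = 196] √ both sides: 196 ≥ 0 gives two branches, so sqrt: x + 8 = 14 or -14.
Step 4. [x + 8 = 14 or -14] subtract 8: x sits inside (… + 8), so sub: x = 6 or -22.

Answer: x ∈ {-22, 6}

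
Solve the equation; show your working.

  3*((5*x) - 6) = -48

Step 1. [3*((5*x) - 6) = -48] LHS = 3·(…); ÷3 both sides, so div: (5*x) - 6 = -16.
Step 2. [(5*x) - 6 = -16] 6 comes off first (add 6), so sub: 5*x = -10.
Step 3. [5*x = -10] 5·(inner) — divide through by 5. So div: x = -2.

Answer: x ∈ {-2}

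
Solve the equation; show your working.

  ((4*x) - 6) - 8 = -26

Step 1. [((4*x) - 6) - 8 = -26] 8 comes off first (add 8) ⇒ sub: (4*x) - 6 = -18.
Step 2. [(4*x) - 6 = -18] 6 comes off first (add 6), so sub: 4*x = -12.
Step 3. [4*x = -12] leading coefficient 4: divide by 4. So div: x = -3.

Answer: x ∈ {-3}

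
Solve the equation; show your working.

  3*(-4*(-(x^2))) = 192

Step 1. [3*(-4*(-(x^2))) = 192] 3·(inner) — divide through by 3 ⇒ div: -4*(-(x^2)) = 64.
Step 2. [-4*(-(x^2)) = 64] -4·(inner) — divide through by -4. So div: -(x^2) = -16.
Step 3. [-(x^2) = -16] flip signs both sides ⇒ neg: x^2 = 16.
Step 4. [x^2 = 16] √ both sides: 16 ≥ 0 gives two branches ⇒ sqrt: x = 4 or -4.

Answer: x ∈ {-4, 4}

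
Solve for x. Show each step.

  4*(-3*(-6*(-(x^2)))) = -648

Step 1. [4*(-3*(-6*(-(x^2)))) = -648] 4 out front; divide by 4. So div: -3*(-6*(-(x^2))) = -162.
Step 2. [-3*(-6*(-(x^2))) = -162] divide by the outer -3 ⇒ div: -6*(-(x^2)) = 54.
Step 3. [-6*(-(x^2)) = 54] LHS = -6·(…); ÷-6 both sides, so div: -(x^2) = -9.
Step 4. [-(x^2) = -9] flip signs both sides, so neg: x^2 = 9.
Step 5. [x^2 = 9] LHS squared, RHS 9 ≥ 0: apply √ (±), so sqrt: x = 3 or -3.

Answer: x ∈ {-3, 3}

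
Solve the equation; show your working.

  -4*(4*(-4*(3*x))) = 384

Step 1. [-4*(4*(-4*(3*x))) = 384] -4 out front; divide by -4 ⇒ div: 4*(-4*(3*x)) = -96.
Step 2. [4*(-4*(3*x)) = -96] divide by the outer 4. So div: -4*(3*x) = -24.
Step 3. [-4*(3*x) = -24] LHS = -4·(…); ÷-4 both sides. So div: 3*x = 6.
Step 4. [3*x = 6] 3 out front; divide by 3. So div: x = 2.

Answer: x ∈ {2}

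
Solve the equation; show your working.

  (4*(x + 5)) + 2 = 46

Step 1. [(4*(x + 5)) + 2 = 46] subtract 2: x sits inside (… + 2). So sub: 4*(x + 5) = 44.
Step 2. [4*(x + 5) = 44] 4 out front; divide by 4 ⇒ div: x + 5 = 11.
Step 3. [x + 5 = 11] subtract 5: x sits inside (… + 5) ⇒ sub: x = 6.

Answer: x ∈ {6}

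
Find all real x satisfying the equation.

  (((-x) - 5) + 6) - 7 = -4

Step 1. [(((-x) - 5) + 6) - 7 = -4] -7 is outermost — add 7 both sides, so sub: ((-x) - 5) + 6 = 3.
Step 2. [((-x) - 5) + 6 = 3] subtract 6: x sits inside (… + 6), so sub: (-x) - 5 = -3.
Step 3. [(-x) - 5 = -3] the outer -5 inverts by adding 5 ⇒ sub: -x = 2.
Step 4. [-x = 2] LHS negated; negate both sides, so neg: x = -2.

Answer: x ∈ {-2}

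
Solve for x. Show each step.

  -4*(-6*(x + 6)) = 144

Step 1. [-4*(-6*(x + 6)) = 144] divide by the outer -4, so div: -6*(x + 6) = -36.
Step 2. [-6*(x + 6) = -36] -6 out front; divide by -6 ⇒ div: x + 6 = 6.
Step 3. [x + 6 = 6] subtract 6: x sits inside (… + 6), so sub: x = 0.

Answer: x ∈ {0}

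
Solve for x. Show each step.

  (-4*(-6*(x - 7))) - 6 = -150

Step 1. [(-4*(-6*(x - 7))) - 6 = -150] the outer -6 inverts by adding 6 ⇒ sub: -4*(-6*(x - 7)) = -144.
Step 2. [-4*(-6*(x - 7)) = -144] leading coefficient -4: divide by -4. So div: -6*(x - 7) = 36.
Step 3. [-6*(x - 7) = 36] divide by the outer -6. So div: x - 7 = -6.
Step 4. [x - 7 = -6] add 7: x sits inside (… - 7). So sub: x = 1.

Answer: x ∈ {1}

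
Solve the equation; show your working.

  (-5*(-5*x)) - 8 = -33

Step 1. [(-5*(-5*x)) - 8 = -33] add 8: x sits inside (… - 8) ⇒ sub: -5*(-5*x) = -25.
Step 2. [-5*(-5*x) = -25] -5 out front; divide by -5 ⇒ div: -5*x = 5.
Step 3. [-5*x = 5] -5·(inner) — divide through by -5 ⇒ div: x = -1.

Answer: x ∈ {-1}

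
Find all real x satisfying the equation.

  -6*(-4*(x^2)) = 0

Step 1. [-6*(-4*(x^2)) = 0] -6 out front; divide by -6, so div: -4*(x^2) = 0.
Step 2. [-4*(x^2) = 0] divide by the outer -4, so div: x^2 = 0.
Step 3. [x^2 = 0] LHS squared, RHS 0 ≥ 0: apply √ (±). So sqrt: x = 0.

Answer: x ∈ {0}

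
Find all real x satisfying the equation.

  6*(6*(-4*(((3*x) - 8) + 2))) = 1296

Step 1. [6*(6*(-4*(((3*x) - 8) + 2))) = 1296] leading coefficient 6: divide by 6, so div: 6*(-4*(((3*x) - 8) + 2)) = 216.
Step 2. [6*(-4*(((3*x) - 8) + 2)) = 216] divide by the outer 6. So div: -4*(((3*x) - 8) + 2) = 36.
Step 3. [-4*(((3*x) - 8) + 2) = 36] -4 out front; divide by -4, so div: ((3*x) - 8) + 2 = -9.
Step 4. [((3*x) - 8) + 2 = -9] subtract 2: x sits inside (… + 2), so sub: (3*x) - 8 = -11.
Step 5. [(3*x) - 8 = -11] -8 is outermost — add 8 both sides ⇒ sub: 3*x = -3.
Step 6. [3*x = -3] 3·(inner) — divide through by 3. So div: x = -1.

Answer: x ∈ {-1}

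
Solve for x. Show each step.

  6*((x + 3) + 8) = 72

Step 1. [6*((x + 3) + 8) = 72] leading coefficient 6: divide by 6. So div: (x + 3) + 8 = 12.
Step 2. [(x + 3) + 8 = 12] the outer +8 inverts by subtracting 8. So sub: x + 3 = 4.
Step 3. [x + 3 = 4] 3 comes off first (subtract 3). So sub: x = 1.

Answer: x ∈ {1}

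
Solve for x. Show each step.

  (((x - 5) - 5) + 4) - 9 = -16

Step 1. [(((x - 5) - 5) + 4) - 9 = -16] 9 comes off first (add 9). So sub: ((x - 5) - 5) + 4 = -7.
Step 2. [((x - 5) - 5) + 4 = -7] subtract 4: x sits inside (… + 4), so sub: (x - 5) - 5 = -11.
Step 3. [(x - 5) - 5 = -11] -5 is outermost — add 5 both sides ⇒ sub: x - 5 = -6.
Step 4. [x - 5 = -6] the outer -5 inverts by adding 5 ⇒ sub: x = -1.

Answer: x ∈ {-1}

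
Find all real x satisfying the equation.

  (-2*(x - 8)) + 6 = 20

Step 1. [(-2*(x - 8)) + 6 = 20] 6 comes off first (subtract 6). So sub: -2*(x - 8) = 14.
Step 2. [-2*(x - 8) = 14] divide by the outer -2. So div: x - 8 = -7.
Step 3. [x - 8 = -7] peel the -8: add 8 from each side. So sub: x = 1.

Answer: x ∈ {1}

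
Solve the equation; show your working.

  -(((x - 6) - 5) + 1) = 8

Step 1. [-(((x - 6) - 5) + 1) = 8] LHS negated; negate both sides, so neg: ((x - 6) - 5) + 1 = -8.
Step 2. [((x - 6) - 5) + 1 = -8] the outer +1 inverts by subtracting 1. So sub: (x - 6) - 5 = -9.
Step 3. [(x - 6) - 5 = -9] peel the -5: add 5 from each side, so sub: x - 6 = -4.
Step 4. [x - 6 = -4] add 6: x sits inside (… - 6), so sub: x = 2.

Answer: x ∈ {2}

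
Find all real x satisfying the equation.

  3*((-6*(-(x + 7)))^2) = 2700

Step 1. [3*((-6*(-(x + 7)))^2) = 2700] divide by the outer 3, so div: (-6*(-(x + 7)))^2 = 900.
Step 2. [(-6*(-(x + 7)))^2 = 900] LHS squared, RHS 900 ≥ 0: apply √ (±). So sqrt: -6*(-(x + 7)) = 30 or -30.
Step 3. [-6*(-(x + 7)) = 30 or -30] leading coefficient -6: divide by -6, so div: -(x + 7) = -5 or 5.
Step 4. [-(x + 7) = -5 or 5] flip signs both sides, so neg: x + 7 = 5 or -5.
Step 5. [x + 7 = 5 or -5] peel the +7: subtract 7 from each side. So sub: x = -2 or -12.

Answer: x ∈ {-12, -2}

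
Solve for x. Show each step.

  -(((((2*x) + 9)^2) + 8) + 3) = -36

Step 1. [-(((((2*x) + 9)^2) + 8) + 3) = -36] LHS negated; negate both sides ⇒ neg: ((((2*x) + 9)^2) + 8) + 3 = 36.
Step 2. [((((2*x) + 9)^2) + 8) + 3 = 36] 3 comes off first (subtract 3). So sub: (((2*x) + 9)^2) + 8 = 33.
Step 3. [(((2*x) + 9)^2) + 8 = 33] subtract 8: x sits inside (… + 8), so sub: ((2*x) + 9)^2 = 25.
Step 4. [((2*x) + 9)^2 = 25] 25 ≥ 0, LHS is (·)² — take ±√, so sqrt: (2*x) + 9 = 5 or -5.
Step 5. [(2*x) + 9 = 5 or -5] the outer +9 inverts by subtracting 9, so sub: 2*x = -4 or -14.
Step 6. [2*x = -4 or -14] leading coefficient 2: divide by 2, so div: x = -2 or -7.

Answer: x ∈ {-7, -2}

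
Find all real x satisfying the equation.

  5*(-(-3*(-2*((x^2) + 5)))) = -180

Step 1. [5*(-(-3*(-2*((x^2) + 5)))) = -180] LHS = 5·(…); ÷5 both sides, so div: -(-3*(-2*((x^2) + 5))) = -36.
Step 2. [-(-3*(-2*((x^2) + 5))) = -36] flip signs both sides, so neg: -3*(-2*((x^2) + 5)) = 36.
Step 3. [-3*(-2*((x^2) + 5)) = 36] leading coefficient -3: divide by -3, so div: -2*((x^2) + 5) = -12.
Step 4. [-2*((x^2) + 5) = -12] -2·(inner) — divide through by -2. So div: (x^2) + 5 = 6.
Step 5. [(x^2) + 5 = 6] 5 comes off first (subtract 5) ⇒ sub: x^2 = 1.
Step 6. [x^2 = 1] √ both sides: 1 ≥ 0 gives two branches ⇒ sqrt: x = 1 or -1.

Answer: x ∈ {-1, 1}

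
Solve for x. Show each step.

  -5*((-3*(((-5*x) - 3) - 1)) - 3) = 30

Step 1. [-5*((-3*(((-5*x) - 3) - 1)) - 3) = 30] -5 out front; divide by -5. So div: (-3*(((-5*x) - 3) - 1)) - 3 = -6.
Step 2. [(-3*(((-5*x) - 3) - 1)) - 3 = -6] -3 divides every term; factor it out. So factor: (((-5*x) - 3) - 1) + 1 = 2.
Step 3. [(((-5*x) - 3) - 1) + 1 = 2] the outer +1 inverts by subtracting 1, so sub: ((-5*x) - 3) - 1 = 1.
Step 4. [((-5*x) - 3) - 1 = 1] peel the -1: add 1 from each side ⇒ sub: (-5*x) - 3 = 2.
Step 5. [(-5*x) - 3 = 2] peel the -3: add 3 from each side, so sub: -5*x = 5.
Step 6. [-5*x = 5] -5·(inner) — divide through by -5. So div: x = -1.

Answer: x ∈ {-1}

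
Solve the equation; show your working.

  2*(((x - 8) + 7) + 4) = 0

Step 1. [2*(((x - 8) + 7) + 4) = 0] 2 out front; divide by 2. So div: ((x - 8) + 7) + 4 = 0.
Step 2. [((x - 8) + 7) + 4 = 0] the outer +4 inverts by subtracting 4, so sub: (x - 8) + 7 = -4.
Step 3. [(x - 8) + 7 = -4] subtract 7: x sits inside (… + 7) ⇒ sub: x - 8 = -11.
Step 4. [x - 8 = -11] the outer -8 inverts by adding 8, so sub: x = -3.

Answer: x ∈ {-3}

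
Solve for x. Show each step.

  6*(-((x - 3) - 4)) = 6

Step 1. [6*(-((x - 3) - 4)) = 6] LHS = 6·(…); ÷6 both sides. So div: -((x - 3) - 4) = 1.
Step 2. [-((x - 3) - 4) = 1] leading − — multiply by −1, so neg: (x - 3) - 4 = -1.
Step 3. [(x - 3) - 4 = -1] peel the -4: add 4 from each side, so sub: x - 3 = 3.
Step 4. [x - 3 = 3] add 3: x sits inside (… - 3). So sub: x = 6.

Answer: x ∈ {6}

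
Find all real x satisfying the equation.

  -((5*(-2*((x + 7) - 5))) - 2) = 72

Step 1. [-((5*(-2*((x + 7) - 5))) - 2) = 72] LHS negated; negate both sides ⇒ neg: (5*(-2*((x + 7) - 5))) - 2 = -72.
Step 2. [(5*(-2*((x + 7) - 5))) - 2 = -72] 2 comes off first (add 2). So sub: 5*(-2*((x + 7) - 5)) = -70.
Step 3. [5*(-2*((x + 7) - 5)) = -70] 5·(inner) — divide through by 5. So div: -2*((x + 7) - 5) = -14.
Step 4. [-2*((x + 7) - 5) = -14] LHS = -2·(…); ÷-2 both sides, so div: (x + 7) - 5 = 7.
Step 5. [(x + 7) - 5 = 7] the outer -5 inverts by adding 5. So sub: x + 7 = 12.
Step 6. [x + 7 = 12] subtract 7: x sits inside (… + 7) ⇒ sub: x = 5.

Answer: x ∈ {5}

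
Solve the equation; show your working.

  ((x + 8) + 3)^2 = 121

Step 1. [((x + 8) + 3)^2 = 121] √ both sides: 121 ≥ 0 gives two branches ⇒ sqrt: (x + 8) + 3 = 11 or -11.
Step 2. [(x + 8) + 3 = 11 or -11] subtract 3: x sits inside (… + 3), so sub: x + 8 = 8 or -14.
Step 3. [x + 8 = 8 or -14] +8 is outermost — subtract 8 both sides, so sub: x = 0 or -22.

Answer: x ∈ {-22, 0}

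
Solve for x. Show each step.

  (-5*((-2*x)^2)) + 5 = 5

Step 1. [(-5*((-2*x)^2)) + 5 = 5] -5 divides every term; factor it out, so factor: ((-2*x)^2) - 1 = -1.
Step 2. [((-2*x)^2) - 1 = -1] -1 is outermost — add 1 both sides. So sub: (-2*x)^2 = 0.
Step 3. [(-2*x)^2 = 0] √ both sides: 0 ≥ 0 gives two branches ⇒ sqrt: -2*x = 0.
Step 4. [-2*x = 0] -2 out front; divide by -2, so div: x = 0.

Answer: x ∈ {0}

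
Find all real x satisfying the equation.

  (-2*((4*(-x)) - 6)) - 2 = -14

Step 1. [(-2*((4*(-x)) - 6)) - 2 = -14] -2 divides every term; factor it out. So factor: ((4*(-x)) - 6) + 1 = 7.
Step 2. [((4*(-x)) - 6) + 1 = 7] 1 comes off first (subtract 1). So sub: (4*(-x)) - 6 = 6.
Step 3. [(4*(-x)) - 6 = 6] peel the -6: add 6 from each side ⇒ sub: 4*(-x) = 12.
Step 4. [4*(-x) = 12] divide by the outer 4. So div: -x = 3.
Step 5. [-x = 3] flip signs both sides. So neg: x = -3.

Answer: x ∈ {-3}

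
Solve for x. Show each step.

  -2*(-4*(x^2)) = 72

Step 1. [-2*(-4*(x^2)) = 72] leading coefficient -2: divide by -2 ⇒ div: -4*(x^2) = -36.
Step 2. [-4*(x^2) = -36] -4 out front; divide by -4 ⇒ div: x^2 = 9.
Step 3. [x^2 = 9] LHS squared, RHS 9 ≥ 0: apply √ (±) ⇒ sqrt: x = 3 or -3.

Answer: x ∈ {-3, 3}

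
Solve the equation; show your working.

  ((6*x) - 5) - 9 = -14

Step 1. [((6*x) - 5) - 9 = -14] add 9: x sits inside (… - 9) ⇒ sub: (6*x) - 5 = -5.
Step 2. [(6*x) - 5 = -5] -5 is outermost — add 5 both sides, so sub: 6*x = 0.
Step 3. [6*x = 0] divide by the outer 6 ⇒ div: x = 0.

Answer: x ∈ {0}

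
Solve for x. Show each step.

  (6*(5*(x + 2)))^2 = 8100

Step 1. [(6*(5*(x + 2)))^2 = 8100] √ both sides: 8100 ≥ 0 gives two branches, so sqrt: 6*(5*(x + 2)) = 90 or -90.
Step 2. [6*(5*(x + 2)) = 90 or -90] 6 out front; divide by 6. So div: 5*(x + 2) = 15 or -15.
Step 3. [5*(x + 2) = 15 or -15] 5·(inner) — divide through by 5 ⇒ div: x + 2 = 3 or -3.
Step 4. [x + 2 = 3 or -3] the outer +2 inverts by subtracting 2 ⇒ sub: x = 1 or -5.

Answer: x ∈ {-5, 1}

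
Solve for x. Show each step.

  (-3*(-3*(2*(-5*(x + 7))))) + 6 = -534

Step 1. [(-3*(-3*(2*(-5*(x + 7))))) + 6 = -534] -3 divides every term; factor it out. So factor: (-3*(2*(-5*(x + 7)))) - 2 = 178.
Step 2. [(-3*(2*(-5*(x + 7)))) - 2 = 178] peel the -2: add 2 from each side, so sub: -3*(2*(-5*(x + 7))) = 180.
Step 3. [-3*(2*(-5*(x + 7))) = 180] -3 out front; divide by -3, so div: 2*(-5*(x + 7)) = -60.
Step 4. [2*(-5*(x + 7)) = -60] 2 out front; divide by 2 ⇒ div: -5*(x + 7) = -30.
Step 5. [-5*(x + 7) = -30] LHS = -5·(…); ÷-5 both sides. So div: x + 7 = 6.
Step 6. [x + 7 = 6] peel the +7: subtract 7 from each side, so sub: x = -1.

Answer: x ∈ {-1}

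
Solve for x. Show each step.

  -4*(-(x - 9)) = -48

Step 1. [-4*(-(x - 9)) = -48] -4·(inner) — divide through by -4. So div: -(x - 9) = 12.
Step 2. [-(x - 9) = 12] leading − — multiply by −1, so neg: x - 9 = -12.
Step 3. [x - 9 = -12] peel the -9: add 9 from each side. So sub: x = -3.

Answer: x ∈ {-3}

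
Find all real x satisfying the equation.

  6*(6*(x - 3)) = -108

Step 1. [6*(6*(x - 3)) = -108] LHS = 6·(…); ÷6 both sides, so div: 6*(x - 3) = -18.
Step 2. [6*(x - 3) = -18] LHS = 6·(…); ÷6 both sides. So div: x - 3 = -3.
Step 3. [x - 3 = -3] peel the -3: add 3 from each side. So sub: x = 0.

Answer: x ∈ {0}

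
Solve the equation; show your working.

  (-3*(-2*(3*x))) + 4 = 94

Step 1. [(-3*(-2*(3*x))) + 4 = 94] 4 comes off first (subtract 4). So sub: -3*(-2*(3*x)) = 90.
Step 2. [-3*(-2*(3*x)) = 90] -3 out front; divide by -3 ⇒ div: -2*(3*x) = -30.
Step 3. [-2*(3*x) = -30] leading coefficient -2: divide by -2, so div: 3*x = 15.
Step 4. [3*x = 15] leading coefficient 3: divide by 3, so div: x = 5.

Answer: x ∈ {5}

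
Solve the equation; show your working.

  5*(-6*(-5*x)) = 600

Step 1. [5*(-6*(-5*x)) = 600] leading coefficient 5: divide by 5. So div: -6*(-5*x) = 120.
Step 2. [-6*(-5*x) = 120] leading coefficient -6: divide by -6. So div: -5*x = -20.
Step 3. [-5*x = -20] LHS = -5·(…); ÷-5 both sides. So div: x = 4.

Answer: x ∈ {4}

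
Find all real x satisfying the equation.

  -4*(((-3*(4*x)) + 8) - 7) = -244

Step 1. [-4*(((-3*(4*x)) + 8) - 7) = -244] divide by the outer -4, so div: ((-3*(4*x)) + 8) - 7 = 61.
Step 2. [((-3*(4*x)) + 8) - 7 = 61] -7 is outermost — add 7 both sides, so sub: (-3*(4*x)) + 8 = 68.
Step 3. [(-3*(4*x)) + 8 = 68] subtract 8: x sits inside (… + 8). So sub: -3*(4*x) = 60.
Step 4. [-3*(4*x) = 60] -3 out front; divide by -3. So div: 4*x = -20.
Step 5. [4*x = -20] divide by the outer 4 ⇒ div: x = -5.

Answer: x ∈ {-5}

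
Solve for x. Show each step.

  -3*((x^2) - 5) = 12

Step 1. [-3*((x^2) - 5) = 12] leading coefficient -3: divide by -3 ⇒ div: (x^2) - 5 = -4.
Step 2. [(x^2) - 5 = -4] peel the -5: add 5 from each side ⇒ sub: x^2 = 1.
Step 3. [x^2 = 1] √ both sides: 1 ≥ 0 gives two branches. So sqrt: x = 1 or -1.

Answer: x ∈ {-1, 1}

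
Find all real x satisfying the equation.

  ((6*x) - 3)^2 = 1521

Step 1. [((6*x) - 3)^2 = 1521] LHS squared, RHS 1521 ≥ 0: apply √ (±). So sqrt: (6*x) - 3 = 39 or -39.
Step 2. [(6*x) - 3 = 39 or -39] peel the -3: add 3 from each side ⇒ sub: 6*x = 42 or -36.
Step 3. [6*x = 42 or -36] 6 out front; divide by 6. So div: x = 7 or -6.

Answer: x ∈ {-6, 7}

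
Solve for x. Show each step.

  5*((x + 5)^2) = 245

Step 1. [5*((x + 5)^2) = 245] LHS = 5·(…); ÷5 both sides. So div: (x + 5)^2 = 49.
Step 2. [(x + 5)^2 = 49] 49 ≥ 0, LHS is (·)² — take ±√. So sqrt: x + 5 = 7 or -7.
Step 3. [x + 5 = 7 or -7] peel the +5: subtract 5 from each side. So sub: x = 2 or -12.

Answer: x ∈ {-12, 2}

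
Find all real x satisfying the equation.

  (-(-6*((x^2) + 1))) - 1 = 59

Step 1. [(-(-6*((x^2) + 1))) - 1 = 59] the outer -1 inverts by adding 1 ⇒ sub: -(-6*((x^2) + 1)) = 60.
Step 2. [-(-6*((x^2) + 1)) = 60] flip signs both sides. So neg: -6*((x^2) + 1) = -60.
Step 3. [-6*((x^2) + 1) = -60] divide by the outer -6. So div: (x^2) + 1 = 10.
Step 4. [(x^2) + 1 = 10] 1 comes off first (subtract 1), so sub: x^2 = 9.
Step 5. [x^2 = 9] LHS squared, RHS 9 ≥ 0: apply √ (±), so sqrt: x = 3 or -3.

Answer: x ∈ {-3, 3}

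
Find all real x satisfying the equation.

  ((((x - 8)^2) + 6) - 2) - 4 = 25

Step 1. [((((x - 8)^2) + 6) - 2) - 4 = 25] -4 is outermost — add 4 both sides, so sub: (((x - 8)^2) + 6) - 2 = 29.
Step 2. [(((x - 8)^2) + 6) - 2 = 29] the outer -2 inverts by adding 2. So sub: ((x - 8)^2) + 6 = 31.
Step 3. [((x - 8)^2) + 6 = 31] the outer +6 inverts by subtracting 6, so sub: (x - 8)^2 = 25.
Step 4. [(x - 8)^2 = 25] √ both sides: 25 ≥ 0 gives two branches ⇒ sqrt: x - 8 = 5 or -5.
Step 5. [x - 8 = 5 or -5] the outer -8 inverts by adding 8 ⇒ sub: x = 13 or 3.

Answer: x ∈ {3, 13}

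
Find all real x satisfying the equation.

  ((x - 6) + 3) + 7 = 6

Step 1. [((x - 6) + 3) + 7 = 6] subtract 7: x sits inside (… + 7) ⇒ sub: (x - 6) + 3 = -1.
Step 2. [(x - 6) + 3 = -1] peel the +3: subtract 3 from each side ⇒ sub: x - 6 = -4.
Step 3. [x - 6 = -4] add 6: x sits inside (… - 6) ⇒ sub: x = 2.

Answer: x ∈ {2}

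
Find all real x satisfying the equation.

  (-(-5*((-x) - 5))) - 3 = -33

Step 1. [(-(-5*((-x) - 5))) - 3 = -33] -3 is outermost — add 3 both sides. So sub: -(-5*((-x) - 5)) = -30.
Step 2. [-(-5*((-x) - 5)) = -30] leading − — multiply by −1, so neg: -5*((-x) - 5) = 30.
Step 3. [-5*((-x) - 5) = 30] -5 out front; divide by -5. So div: (-x) - 5 = -6.
Step 4. [(-x) - 5 = -6] -5 is outermost — add 5 both sides ⇒ sub: -x = -1.
Step 5. [-x = -1] flip signs both sides. So neg: x = 1.

Answer: x ∈ {1}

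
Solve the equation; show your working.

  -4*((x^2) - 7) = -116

Step 1. [-4*((x^2) - 7) = -116] divide by the outer -4 ⇒ div: (x^2) - 7 = 29.
Step 2. [(x^2) - 7 = 29] the outer -7 inverts by adding 7. So sub: x^2 = 36.
Step 3. [x^2 = 36] 36 ≥ 0, LHS is (·)² — take ±√ ⇒ sqrt: x = 6 or -6.

Answer: x ∈ {-6, 6}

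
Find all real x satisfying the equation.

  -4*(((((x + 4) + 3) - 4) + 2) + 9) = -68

Step 1. [-4*(((((x + 4) + 3) - 4) + 2) + 9) = -68] divide by the outer -4 ⇒ div: ((((x + 4) + 3) - 4) + 2) + 9 = 17.
Step 2. [((((x + 4) + 3) - 4) + 2) + 9 = 17] peel the +9: subtract 9 from each side, so sub: (((x + 4) + 3) - 4) + 2 = 8.
Step 3. [(((x + 4) + 3) - 4) + 2 = 8] +2 is outermost — subtract 2 both sides. So sub: ((x + 4) + 3) - 4 = 6.
Step 4. [((x + 4) + 3) - 4 = 6] peel the -4: add 4 from each side ⇒ sub: (x + 4) + 3 = 10.
Step 5. [(x + 4) + 3 = 10] +3 is outermost — subtract 3 both sides. So sub: x + 4 = 7.
Step 6. [x + 4 = 7] subtract 4: x sits inside (… + 4). So sub: x = 3.

Answer: x ∈ {3}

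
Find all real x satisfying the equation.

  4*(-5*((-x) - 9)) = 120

Step 1. [4*(-5*((-x) - 9)) = 120] LHS = 4·(…); ÷4 both sides, so div: -5*((-x) - 9) = 30.
Step 2. [-5*((-x) - 9) = 30] divide by the outer -5 ⇒ div: (-x) - 9 = -6.
Step 3. [(-x) - 9 = -6] -9 is outermost — add 9 both sides, so sub: -x = 3.
Step 4. [-x = 3] flip signs both sides, so neg: x = -3.

Answer: x ∈ {-3}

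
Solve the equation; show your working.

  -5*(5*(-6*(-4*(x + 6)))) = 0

Step 1. [-5*(5*(-6*(-4*(x + 6)))) = 0] LHS = -5·(…); ÷-5 both sides ⇒ div: 5*(-6*(-4*(x + 6))) = 0.
Step 2. [5*(-6*(-4*(x + 6))) = 0] 5·(inner) — divide through by 5, so div: -6*(-4*(x + 6)) = 0.
Step 3. [-6*(-4*(x + 6)) = 0] -6 out front; divide by -6, so div: -4*(x + 6) = 0.
Step 4. [-4*(x + 6) = 0] -4·(inner) — divide through by -4 ⇒ div: x + 6 = 0.
Step 5. [x + 6 = 0] subtract 6: x sits inside (… + 6). So sub: x = -6.

Answer: x ∈ {-6}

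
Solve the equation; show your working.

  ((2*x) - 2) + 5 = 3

Step 1. [((2*x) - 2) + 5 = 3] the outer +5 inverts by subtracting 5. So sub: (2*x) - 2 = -2.
Step 2. [(2*x) - 2 = -2] add 2: x sits inside (… - 2) ⇒ sub: 2*x = 0.
Step 3. [2*x = 0] LHS = 2·(…); ÷2 both sides, so div: x = 0.

Answer: x ∈ {0}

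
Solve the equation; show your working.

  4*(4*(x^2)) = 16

Step 1. [4*(4*(x^2)) = 16] LHS = 4·(…); ÷4 both sides ⇒ div: 4*(x^2) = 4.
Step 2. [4*(x^2) = 4] 4 out front; divide by 4. So div: x^2 = 1.
Step 3. [x^2 = 1] √ both sides: 1 ≥ 0 gives two branches. So sqrt: x = 1 or -1.

Answer: x ∈ {-1, 1}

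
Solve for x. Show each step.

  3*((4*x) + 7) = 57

Step 1. [3*((4*x) + 7) = 57] 3 out front; divide by 3. So div: (4*x) + 7 = 19.
Step 2. [(4*x) + 7 = 19] subtract 7: x sits inside (… + 7) ⇒ sub: 4*x = 12.
Step 3. [4*x = 12] 4 out front; divide by 4. So div: x = 3.

Answer: x ∈ {3}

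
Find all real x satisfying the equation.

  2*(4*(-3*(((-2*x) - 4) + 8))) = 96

Step 1. [2*(4*(-3*(((-2*x) - 4) + 8))) = 96] 2·(inner) — divide through by 2, so div: 4*(-3*(((-2*x) - 4) + 8)) = 48.
Step 2. [4*(-3*(((-2*x) - 4) + 8)) = 48] 4·(inner) — divide through by 4, so div: -3*(((-2*x) - 4) + 8) = 12.
Step 3. [-3*(((-2*x) - 4) + 8) = 12] -3·(inner) — divide through by -3, so div: ((-2*x) - 4) + 8 = -4.
Step 4. [((-2*x) - 4) + 8 = -4] 8 comes off first (subtract 8). So sub: (-2*x) - 4 = -12.
Step 5. [(-2*x) - 4 = -12] -4 is outermost — add 4 both sides. So sub: -2*x = -8.
Step 6. [-2*x = -8] divide by the outer -2. So div: x = 4.

Answer: x ∈ {4}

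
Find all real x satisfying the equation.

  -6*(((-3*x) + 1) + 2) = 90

Step 1. [-6*(((-3*x) + 1) + 2) = 90] LHS = -6·(…); ÷-6 both sides ⇒ div: ((-3*x) + 1) + 2 = -15.
Step 2. [((-3*x) + 1) + 2 = -15] peel the +2: subtract 2 from each side ⇒ sub: (-3*x) + 1 = -17.
Step 3. [(-3*x) + 1 = -17] 1 comes off first (subtract 1) ⇒ sub: -3*x = -18.
Step 4. [-3*x = -18] leading coefficient -3: divide by -3. So div: x = 6.

Answer: x ∈ {6}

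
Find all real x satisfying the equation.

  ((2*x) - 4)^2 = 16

Step 1. [((2*x) - 4)^2 = 16] LHS squared, RHS 16 ≥ 0: apply √ (±) ⇒ sqrt: (2*x) - 4 = 4 or -4.
Step 2. [(2*x) - 4 = 4 or -4] -4 is outermost — add 4 both sides, so sub: 2*x = 8 or 0.
Step 3. [2*x = 8 or 0] 2·(inner) — divide through by 2 ⇒ div: x = 4 or 0.

Answer: x ∈ {0, 4}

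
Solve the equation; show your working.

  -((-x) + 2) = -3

Step 1. [-((-x) + 2) = -3] LHS negated; negate both sides. So neg: (-x) + 2 = 3.
Step 2. [(-x) + 2 = 3] 2 comes off first (subtract 2) ⇒ sub: -x = 1.
Step 3. [-x = 1] flip signs both sides, so neg: x = -1.

Answer: x ∈ {-1}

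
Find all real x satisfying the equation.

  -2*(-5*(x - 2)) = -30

Step 1. [-2*(-5*(x - 2)) = -30] -2·(inner) — divide through by -2, so div: -5*(x - 2) = 15.
Step 2. [-5*(x - 2) = 15] -5·(inner) — divide through by -5 ⇒ div: x - 2 = -3.
Step 3. [x - 2 = -3] the outer -2 inverts by adding 2 ⇒ sub: x = -1.

Answer: x ∈ {-1}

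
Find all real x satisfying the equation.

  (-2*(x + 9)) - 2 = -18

Step 1. [(-2*(x + 9)) - 2 = -18] common factor -2 (LHS and -18) — divide through ⇒ factor: (x + 9) + 1 = 9.
Step 2. [(x + 9) + 1 = 9] subtract 1: x sits inside (… + 1), so sub: x + 9 = 8.
Step 3. [x + 9 = 8] the outer +9 inverts by subtracting 9, so sub: x = -1.

Answer: x ∈ {-1}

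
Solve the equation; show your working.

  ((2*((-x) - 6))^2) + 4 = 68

Step 1. [((2*((-x) - 6))^2) + 4 = 68] the outer +4 inverts by subtracting 4. So sub: (2*((-x) - 6))^2 = 64.
Step 2. [(2*((-x) - 6))^2 = 64] LHS squared, RHS 64 ≥ 0: apply √ (±) ⇒ sqrt: 2*((-x) - 6) = 8 or -8.
Step 3. [2*((-x) - 6) = 8 or -8] divide by the outer 2. So div: (-x) - 6 = 4 or -4.
Step 4. [(-x) - 6 = 4 or -4] peel the -6: add 6 from each side, so sub: -x = 10 or 2.
Step 5. [-x = 10 or 2] LHS negated; negate both sides. So neg: x = -10 or -2.

Answer: x ∈ {-10, -2}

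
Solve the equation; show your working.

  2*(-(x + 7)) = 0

Step 1. [2*(-(x + 7)) = 0] LHS = 2·(…); ÷2 both sides, so div: -(x + 7) = 0.
Step 2. [-(x + 7) = 0] flip signs both sides ⇒ neg: x + 7 = 0.
Step 3. [x + 7 = 0] 7 comes off first (subtract 7) ⇒ sub: x = -7.

Answer: x ∈ {-7}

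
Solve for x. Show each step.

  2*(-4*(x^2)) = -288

Step 1. [2*(-4*(x^2)) = -288] divide by the outer 2. So div: -4*(x^2) = -144.
Step 2. [-4*(x^2) = -144] leading coefficient -4: divide by -4, so div: x^2 = 36.
Step 3. [x^2 = 36] 36 ≥ 0, LHS is (·)² — take ±√, so sqrt: x = 6 or -6.

Answer: x ∈ {-6, 6}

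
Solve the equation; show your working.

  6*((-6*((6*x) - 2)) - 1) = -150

Step 1. [6*((-6*((6*x) - 2)) - 1) = -150] 6 out front; divide by 6. So div: (-6*((6*x) - 2)) - 1 = -25.
Step 2. [(-6*((6*x) - 2)) - 1 = -25] 1 comes off first (add 1). So sub: -6*((6*x) - 2) = -24.
Step 3. [-6*((6*x) - 2) = -24] divide by the outer -6 ⇒ div: (6*x) - 2 = 4.
Step 4. [(6*x) - 2 = 4] 2 comes off first (add 2) ⇒ sub: 6*x = 6.
Step 5. [6*x = 6] leading coefficient 6: divide by 6, so div: x = 1.

Answer: x ∈ {1}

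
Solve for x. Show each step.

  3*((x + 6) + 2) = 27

Step 1. [3*((x + 6) + 2) = 27] divide by the outer 3. So div: (x + 6) + 2 = 9.
Step 2. [(x + 6) + 2 = 9] 2 comes off first (subtract 2) ⇒ sub: x + 6 = 7.
Step 3. [x + 6 = 7] peel the +6: subtract 6 from each side, so sub: x = 1.

Answer: x ∈ {1}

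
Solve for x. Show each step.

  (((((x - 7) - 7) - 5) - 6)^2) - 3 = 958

Step 1. [(((((x - 7) - 7) - 5) - 6)^2) - 3 = 958] -3 is outermost — add 3 both sides ⇒ sub: ((((x - 7) - 7) - 5) - 6)^2 = 961.
Step 2. [((((x - 7) - 7) - 5) - 6)^2 = 961] 961 ≥ 0, LHS is (·)² — take ±√. So sqrt: (((x - 7) - 7) - 5) - 6 = 31 or -31.
Step 3. [(((x - 7) - 7) - 5) - 6 = 31 or -31] peel the -6: add 6 from each side. So sub: ((x - 7) - 7) - 5 = 37 or -25.
Step 4. [((x - 7) - 7) - 5 = 37 or -25] the outer -5 inverts by adding 5 ⇒ sub: (x - 7) - 7 = 42 or -20.
Step 5. [(x - 7) - 7 = 42 or -20] -7 is outermost — add 7 both sides ⇒ sub: x - 7 = 49 or -13.
Step 6. [x - 7 = 49 or -13] 7 comes off first (add 7) ⇒ sub: x = 56 or -6.

Answer: x ∈ {-6, 56}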